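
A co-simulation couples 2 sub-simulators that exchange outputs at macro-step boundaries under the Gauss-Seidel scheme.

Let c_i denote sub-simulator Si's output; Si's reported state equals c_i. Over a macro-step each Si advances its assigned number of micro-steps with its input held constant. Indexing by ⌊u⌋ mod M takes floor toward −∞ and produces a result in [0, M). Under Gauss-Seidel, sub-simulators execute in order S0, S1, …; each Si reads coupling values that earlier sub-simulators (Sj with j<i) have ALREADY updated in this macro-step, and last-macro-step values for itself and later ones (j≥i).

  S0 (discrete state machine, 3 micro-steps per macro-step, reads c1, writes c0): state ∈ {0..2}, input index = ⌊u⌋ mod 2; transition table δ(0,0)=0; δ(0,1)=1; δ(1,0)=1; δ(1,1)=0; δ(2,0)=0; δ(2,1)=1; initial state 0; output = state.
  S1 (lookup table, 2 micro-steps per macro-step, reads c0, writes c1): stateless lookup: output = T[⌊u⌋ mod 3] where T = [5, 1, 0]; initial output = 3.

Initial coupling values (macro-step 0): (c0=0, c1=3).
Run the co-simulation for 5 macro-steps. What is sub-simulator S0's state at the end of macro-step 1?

S0 state at macro-step 1 = 1

macro 1: S0 reads c1=3 → after 3×micro: 1; S1 reads c0=1 → after 2×micro: 1 ⇒ (c0=1, c1=1)
macro 2: S0 reads c1=1 → after 3×micro: 0; S1 reads c0=0 → after 2×micro: 5 ⇒ (c0=0, c1=5)
macro 3: S0 reads c1=5 → after 3×micro: 1; S1 reads c0=1 → after 2×micro: 1 ⇒ (c0=1, c1=1)
macro 4: S0 reads c1=1 → after 3×micro: 0; S1 reads c0=0 → after 2×micro: 5 ⇒ (c0=0, c1=5)
macro 5: S0 reads c1=5 → after 3×micro: 1; S1 reads c0=1 → after 2×micro: 1 ⇒ (c0=1, c1=1)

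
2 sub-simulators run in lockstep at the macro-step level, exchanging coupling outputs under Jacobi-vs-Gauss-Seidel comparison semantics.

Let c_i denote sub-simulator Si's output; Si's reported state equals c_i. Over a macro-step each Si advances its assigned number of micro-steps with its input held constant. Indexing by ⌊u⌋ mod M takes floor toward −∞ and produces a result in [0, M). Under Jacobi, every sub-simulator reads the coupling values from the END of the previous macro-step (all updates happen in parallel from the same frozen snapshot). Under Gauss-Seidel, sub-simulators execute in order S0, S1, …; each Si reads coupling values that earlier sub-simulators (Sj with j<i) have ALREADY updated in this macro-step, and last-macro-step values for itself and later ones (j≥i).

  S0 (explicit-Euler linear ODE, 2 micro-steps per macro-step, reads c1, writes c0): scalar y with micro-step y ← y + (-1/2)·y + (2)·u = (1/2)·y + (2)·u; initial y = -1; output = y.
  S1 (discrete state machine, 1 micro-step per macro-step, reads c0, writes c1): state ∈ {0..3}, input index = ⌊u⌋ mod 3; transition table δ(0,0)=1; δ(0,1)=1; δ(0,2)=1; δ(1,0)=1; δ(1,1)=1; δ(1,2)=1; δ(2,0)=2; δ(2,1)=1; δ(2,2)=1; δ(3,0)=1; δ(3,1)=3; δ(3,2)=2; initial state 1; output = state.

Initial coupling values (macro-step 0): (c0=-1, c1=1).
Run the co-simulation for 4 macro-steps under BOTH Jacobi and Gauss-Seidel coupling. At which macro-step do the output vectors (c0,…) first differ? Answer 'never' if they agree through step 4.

first divergence at macro-step: never

[Jacobi] macro 1: S0 reads c1=1 → after 2×micro: 11/4; S1 reads c0=-1 → after 1×micro: 1 ⇒ (c0=11/4, c1=1)
[Jacobi] macro 2: S0 reads c1=1 → after 2×micro: 59/16; S1 reads c0=11/4 → after 1×micro: 1 ⇒ (c0=59/16, c1=1)
[Jacobi] macro 3: S0 reads c1=1 → after 2×micro: 251/64; S1 reads c0=59/16 → after 1×micro: 1 ⇒ (c0=251/64, c1=1)
[Jacobi] macro 4: S0 reads c1=1 → after 2×micro: 1019/256; S1 reads c0=251/64 → after 1×micro: 1 ⇒ (c0=1019/256, c1=1)
[Gauss-Seidel] macro 1: S0 reads c1=1 → after 2×micro: 11/4; S1 reads c0=11/4 → after 1×micro: 1 ⇒ (c0=11/4, c1=1)
[Gauss-Seidel] macro 2: S0 reads c1=1 → after 2×micro: 59/16; S1 reads c0=59/16 → after 1×micro: 1 ⇒ (c0=59/16, c1=1)
[Gauss-Seidel] macro 3: S0 reads c1=1 → after 2×micro: 251/64; S1 reads c0=251/64 → after 1×micro: 1 ⇒ (c0=251/64, c1=1)
[Gauss-Seidel] macro 4: S0 reads c1=1 → after 2×micro: 1019/256; S1 reads c0=1019/256 → after 1×micro: 1 ⇒ (c0=1019/256, c1=1)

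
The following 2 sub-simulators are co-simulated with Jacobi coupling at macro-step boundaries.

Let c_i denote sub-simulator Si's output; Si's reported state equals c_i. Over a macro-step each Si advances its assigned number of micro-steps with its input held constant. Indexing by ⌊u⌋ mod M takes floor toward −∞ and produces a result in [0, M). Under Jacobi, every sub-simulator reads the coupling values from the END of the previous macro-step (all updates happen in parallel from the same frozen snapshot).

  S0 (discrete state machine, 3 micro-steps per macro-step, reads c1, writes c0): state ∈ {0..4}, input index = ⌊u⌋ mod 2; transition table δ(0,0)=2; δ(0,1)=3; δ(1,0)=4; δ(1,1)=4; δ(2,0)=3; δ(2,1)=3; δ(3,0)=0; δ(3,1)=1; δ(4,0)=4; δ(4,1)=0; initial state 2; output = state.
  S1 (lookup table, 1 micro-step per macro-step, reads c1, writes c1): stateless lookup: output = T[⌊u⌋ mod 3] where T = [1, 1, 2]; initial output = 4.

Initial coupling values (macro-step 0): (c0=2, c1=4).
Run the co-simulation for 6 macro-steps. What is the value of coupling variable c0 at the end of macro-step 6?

c0 at macro-step 6 = 4

macro 1: S0 reads c1=4 → after 3×micro: 2; S1 reads c1=4 → after 1×micro: 1 ⇒ (c0=2, c1=1)
macro 2: S0 reads c1=1 → after 3×micro: 4; S1 reads c1=1 → after 1×micro: 1 ⇒ (c0=4, c1=1)
macro 3: S0 reads c1=1 → after 3×micro: 1; S1 reads c1=1 → after 1×micro: 1 ⇒ (c0=1, c1=1)
macro 4: S0 reads c1=1 → after 3×micro: 3; S1 reads c1=1 → after 1×micro: 1 ⇒ (c0=3, c1=1)
macro 5: S0 reads c1=1 → after 3×micro: 0; S1 reads c1=1 → after 1×micro: 1 ⇒ (c0=0, c1=1)
macro 6: S0 reads c1=1 → after 3×micro: 4; S1 reads c1=1 → after 1×micro: 1 ⇒ (c0=4, c1=1)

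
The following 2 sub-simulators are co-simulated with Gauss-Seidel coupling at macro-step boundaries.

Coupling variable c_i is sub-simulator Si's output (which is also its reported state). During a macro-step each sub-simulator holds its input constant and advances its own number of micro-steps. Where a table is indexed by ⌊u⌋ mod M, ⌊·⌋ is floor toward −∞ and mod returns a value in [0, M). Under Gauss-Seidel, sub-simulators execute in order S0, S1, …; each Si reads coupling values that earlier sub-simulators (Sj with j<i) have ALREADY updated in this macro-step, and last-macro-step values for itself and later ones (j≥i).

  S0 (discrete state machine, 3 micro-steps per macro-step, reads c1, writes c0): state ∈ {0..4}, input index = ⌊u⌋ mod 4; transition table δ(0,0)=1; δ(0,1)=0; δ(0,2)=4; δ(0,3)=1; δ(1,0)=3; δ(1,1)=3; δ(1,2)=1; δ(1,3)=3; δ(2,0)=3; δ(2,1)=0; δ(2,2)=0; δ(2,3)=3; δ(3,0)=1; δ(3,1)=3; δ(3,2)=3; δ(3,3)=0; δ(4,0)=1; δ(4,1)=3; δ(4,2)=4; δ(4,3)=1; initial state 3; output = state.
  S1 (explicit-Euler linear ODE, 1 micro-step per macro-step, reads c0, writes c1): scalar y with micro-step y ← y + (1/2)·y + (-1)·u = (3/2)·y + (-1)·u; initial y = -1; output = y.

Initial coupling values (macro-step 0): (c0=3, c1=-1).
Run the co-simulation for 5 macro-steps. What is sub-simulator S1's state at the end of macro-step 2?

macro 1: S0 reads c1=-1 → after 3×micro: 3; S1 reads c0=3 → after 1×micro: -9/2 ⇒ (c0=3, c1=-9/2)
macro 2: S0 reads c1=-9/2 → after 3×micro: 3; S1 reads c0=3 → after 1×micro: -39/4 ⇒ (c0=3, c1=-39/4)
macro 3: S0 reads c1=-39/4 → after 3×micro: 3; S1 reads c0=3 → after 1×micro: -141/8 ⇒ (c0=3, c1=-141/8)
macro 4: S0 reads c1=-141/8 → after 3×micro: 3; S1 reads c0=3 → after 1×micro: -471/16 ⇒ (c0=3, c1=-471/16)
macro 5: S0 reads c1=-471/16 → after 3×micro: 3; S1 reads c0=3 → after 1×micro: -1509/32 ⇒ (c0=3, c1=-1509/32)

S1 state at macro-step 2 = -39/4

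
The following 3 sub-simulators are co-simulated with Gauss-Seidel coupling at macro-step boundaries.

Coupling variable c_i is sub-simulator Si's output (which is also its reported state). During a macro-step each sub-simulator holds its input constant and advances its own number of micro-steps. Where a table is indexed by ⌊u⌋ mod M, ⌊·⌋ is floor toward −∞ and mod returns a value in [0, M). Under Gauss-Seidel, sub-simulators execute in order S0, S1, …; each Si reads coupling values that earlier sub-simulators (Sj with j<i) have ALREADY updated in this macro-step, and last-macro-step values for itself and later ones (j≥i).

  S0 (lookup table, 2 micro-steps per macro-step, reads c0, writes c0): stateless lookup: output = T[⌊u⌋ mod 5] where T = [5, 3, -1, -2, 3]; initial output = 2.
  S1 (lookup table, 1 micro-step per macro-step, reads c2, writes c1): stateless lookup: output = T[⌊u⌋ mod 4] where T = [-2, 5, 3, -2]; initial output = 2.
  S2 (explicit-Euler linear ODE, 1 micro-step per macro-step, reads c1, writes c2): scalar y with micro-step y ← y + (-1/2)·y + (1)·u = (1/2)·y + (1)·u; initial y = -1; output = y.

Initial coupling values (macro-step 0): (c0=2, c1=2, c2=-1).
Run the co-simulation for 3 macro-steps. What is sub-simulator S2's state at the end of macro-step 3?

macro 1: S0 reads c0=2 → after 2×micro: -1; S1 reads c2=-1 → after 1×micro: -2; S2 reads c1=-2 → after 1×micro: -5/2 ⇒ (c0=-1, c1=-2, c2=-5/2)
macro 2: S0 reads c0=-1 → after 2×micro: 3; S1 reads c2=-5/2 → after 1×micro: 5; S2 reads c1=5 → after 1×micro: 15/4 ⇒ (c0=3, c1=5, c2=15/4)
macro 3: S0 reads c0=3 → after 2×micro: -2; S1 reads c2=15/4 → after 1×micro: -2; S2 reads c1=-2 → after 1×micro: -1/8 ⇒ (c0=-2, c1=-2, c2=-1/8)

S2 state at macro-step 3 = -1/8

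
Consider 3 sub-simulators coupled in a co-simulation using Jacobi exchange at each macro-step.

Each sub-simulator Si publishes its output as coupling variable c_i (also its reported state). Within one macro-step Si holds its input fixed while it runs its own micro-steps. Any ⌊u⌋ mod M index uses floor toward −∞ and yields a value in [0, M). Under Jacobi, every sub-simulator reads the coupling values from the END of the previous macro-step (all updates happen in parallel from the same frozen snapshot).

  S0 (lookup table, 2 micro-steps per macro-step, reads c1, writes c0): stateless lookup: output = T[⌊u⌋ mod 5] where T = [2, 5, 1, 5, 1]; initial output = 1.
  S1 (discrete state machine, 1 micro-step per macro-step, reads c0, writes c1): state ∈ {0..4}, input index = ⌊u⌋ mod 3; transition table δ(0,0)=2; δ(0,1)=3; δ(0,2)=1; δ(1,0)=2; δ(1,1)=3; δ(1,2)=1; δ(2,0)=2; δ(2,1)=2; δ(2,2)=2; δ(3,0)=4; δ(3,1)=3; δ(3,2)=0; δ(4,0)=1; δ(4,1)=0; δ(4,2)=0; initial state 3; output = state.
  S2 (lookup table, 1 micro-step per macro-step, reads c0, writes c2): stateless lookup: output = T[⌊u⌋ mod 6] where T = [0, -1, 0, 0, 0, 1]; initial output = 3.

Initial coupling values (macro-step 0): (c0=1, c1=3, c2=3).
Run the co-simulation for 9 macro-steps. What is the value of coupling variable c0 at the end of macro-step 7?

macro 1: S0 reads c1=3 → after 2×micro: 5; S1 reads c0=1 → after 1×micro: 3; S2 reads c0=1 → after 1×micro: -1 ⇒ (c0=5, c1=3, c2=-1)
macro 2: S0 reads c1=3 → after 2×micro: 5; S1 reads c0=5 → after 1×micro: 0; S2 reads c0=5 → after 1×micro: 1 ⇒ (c0=5, c1=0, c2=1)
macro 3: S0 reads c1=0 → after 2×micro: 2; S1 reads c0=5 → after 1×micro: 1; S2 reads c0=5 → after 1×micro: 1 ⇒ (c0=2, c1=1, c2=1)
macro 4: S0 reads c1=1 → after 2×micro: 5; S1 reads c0=2 → after 1×micro: 1; S2 reads c0=2 → after 1×micro: 0 ⇒ (c0=5, c1=1, c2=0)
macro 5: S0 reads c1=1 → after 2×micro: 5; S1 reads c0=5 → after 1×micro: 1; S2 reads c0=5 → after 1×micro: 1 ⇒ (c0=5, c1=1, c2=1)
macro 6: S0 reads c1=1 → after 2×micro: 5; S1 reads c0=5 → after 1×micro: 1; S2 reads c0=5 → after 1×micro: 1 ⇒ (c0=5, c1=1, c2=1)
macro 7: S0 reads c1=1 → after 2×micro: 5; S1 reads c0=5 → after 1×micro: 1; S2 reads c0=5 → after 1×micro: 1 ⇒ (c0=5, c1=1, c2=1)
macro 8: S0 reads c1=1 → after 2×micro: 5; S1 reads c0=5 → after 1×micro: 1; S2 reads c0=5 → after 1×micro: 1 ⇒ (c0=5, c1=1, c2=1)
macro 9: S0 reads c1=1 → after 2×micro: 5; S1 reads c0=5 → after 1×micro: 1; S2 reads c0=5 → after 1×micro: 1 ⇒ (c0=5, c1=1, c2=1)

c0 at macro-step 7 = 5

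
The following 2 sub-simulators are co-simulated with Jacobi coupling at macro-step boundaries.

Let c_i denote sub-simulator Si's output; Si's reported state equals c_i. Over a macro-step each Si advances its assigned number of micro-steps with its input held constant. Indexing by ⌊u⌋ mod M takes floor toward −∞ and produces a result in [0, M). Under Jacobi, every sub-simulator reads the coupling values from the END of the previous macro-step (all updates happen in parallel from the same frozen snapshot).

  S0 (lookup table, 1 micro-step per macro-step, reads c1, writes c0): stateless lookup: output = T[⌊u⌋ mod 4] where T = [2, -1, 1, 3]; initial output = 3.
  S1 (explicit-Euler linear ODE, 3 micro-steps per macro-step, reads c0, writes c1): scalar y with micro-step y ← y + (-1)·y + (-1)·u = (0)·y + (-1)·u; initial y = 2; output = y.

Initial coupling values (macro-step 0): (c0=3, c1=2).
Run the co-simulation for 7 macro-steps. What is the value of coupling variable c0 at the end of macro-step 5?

c0 at macro-step 5 = -1

macro 1: S0 reads c1=2 → after 1×micro: 1; S1 reads c0=3 → after 3×micro: -3 ⇒ (c0=1, c1=-3)
macro 2: S0 reads c1=-3 → after 1×micro: -1; S1 reads c0=1 → after 3×micro: -1 ⇒ (c0=-1, c1=-1)
macro 3: S0 reads c1=-1 → after 1×micro: 3; S1 reads c0=-1 → after 3×micro: 1 ⇒ (c0=3, c1=1)
macro 4: S0 reads c1=1 → after 1×micro: -1; S1 reads c0=3 → after 3×micro: -3 ⇒ (c0=-1, c1=-3)
macro 5: S0 reads c1=-3 → after 1×micro: -1; S1 reads c0=-1 → after 3×micro: 1 ⇒ (c0=-1, c1=1)
macro 6: S0 reads c1=1 → after 1×micro: -1; S1 reads c0=-1 → after 3×micro: 1 ⇒ (c0=-1, c1=1)
macro 7: S0 reads c1=1 → after 1×micro: -1; S1 reads c0=-1 → after 3×micro: 1 ⇒ (c0=-1, c1=1)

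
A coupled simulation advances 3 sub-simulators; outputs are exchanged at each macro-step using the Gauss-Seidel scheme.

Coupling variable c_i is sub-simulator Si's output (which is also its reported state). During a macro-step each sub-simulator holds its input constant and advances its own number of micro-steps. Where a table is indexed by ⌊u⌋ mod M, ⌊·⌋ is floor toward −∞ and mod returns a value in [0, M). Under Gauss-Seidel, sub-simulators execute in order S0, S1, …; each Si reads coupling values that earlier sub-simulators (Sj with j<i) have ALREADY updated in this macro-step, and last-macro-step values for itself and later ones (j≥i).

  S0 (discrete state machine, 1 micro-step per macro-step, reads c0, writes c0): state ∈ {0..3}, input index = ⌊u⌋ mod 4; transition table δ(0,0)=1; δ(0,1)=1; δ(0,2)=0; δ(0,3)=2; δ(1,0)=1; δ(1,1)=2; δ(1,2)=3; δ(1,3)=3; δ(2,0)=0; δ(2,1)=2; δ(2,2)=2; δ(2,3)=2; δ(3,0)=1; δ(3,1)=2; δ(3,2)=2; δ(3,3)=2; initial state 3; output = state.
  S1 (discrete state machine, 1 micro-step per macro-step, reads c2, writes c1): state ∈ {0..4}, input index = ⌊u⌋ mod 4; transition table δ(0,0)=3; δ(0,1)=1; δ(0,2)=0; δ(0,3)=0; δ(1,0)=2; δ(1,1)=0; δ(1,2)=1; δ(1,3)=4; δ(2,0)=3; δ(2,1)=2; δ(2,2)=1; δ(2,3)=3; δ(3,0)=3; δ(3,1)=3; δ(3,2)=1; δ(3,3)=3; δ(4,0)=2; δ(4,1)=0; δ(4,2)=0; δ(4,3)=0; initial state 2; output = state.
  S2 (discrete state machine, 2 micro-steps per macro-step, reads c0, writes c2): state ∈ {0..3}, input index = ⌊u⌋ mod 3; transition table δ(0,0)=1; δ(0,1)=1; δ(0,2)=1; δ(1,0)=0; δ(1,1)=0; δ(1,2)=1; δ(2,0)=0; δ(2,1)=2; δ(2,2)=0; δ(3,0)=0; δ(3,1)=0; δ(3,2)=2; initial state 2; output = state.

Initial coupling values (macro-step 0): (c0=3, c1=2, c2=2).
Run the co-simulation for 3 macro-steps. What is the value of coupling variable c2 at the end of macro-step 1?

c2 at macro-step 1 = 1

macro 1: S0 reads c0=3 → after 1×micro: 2; S1 reads c2=2 → after 1×micro: 1; S2 reads c0=2 → after 2×micro: 1 ⇒ (c0=2, c1=1, c2=1)
macro 2: S0 reads c0=2 → after 1×micro: 2; S1 reads c2=1 → after 1×micro: 0; S2 reads c0=2 → after 2×micro: 1 ⇒ (c0=2, c1=0, c2=1)
macro 3: S0 reads c0=2 → after 1×micro: 2; S1 reads c2=1 → after 1×micro: 1; S2 reads c0=2 → after 2×micro: 1 ⇒ (c0=2, c1=1, c2=1)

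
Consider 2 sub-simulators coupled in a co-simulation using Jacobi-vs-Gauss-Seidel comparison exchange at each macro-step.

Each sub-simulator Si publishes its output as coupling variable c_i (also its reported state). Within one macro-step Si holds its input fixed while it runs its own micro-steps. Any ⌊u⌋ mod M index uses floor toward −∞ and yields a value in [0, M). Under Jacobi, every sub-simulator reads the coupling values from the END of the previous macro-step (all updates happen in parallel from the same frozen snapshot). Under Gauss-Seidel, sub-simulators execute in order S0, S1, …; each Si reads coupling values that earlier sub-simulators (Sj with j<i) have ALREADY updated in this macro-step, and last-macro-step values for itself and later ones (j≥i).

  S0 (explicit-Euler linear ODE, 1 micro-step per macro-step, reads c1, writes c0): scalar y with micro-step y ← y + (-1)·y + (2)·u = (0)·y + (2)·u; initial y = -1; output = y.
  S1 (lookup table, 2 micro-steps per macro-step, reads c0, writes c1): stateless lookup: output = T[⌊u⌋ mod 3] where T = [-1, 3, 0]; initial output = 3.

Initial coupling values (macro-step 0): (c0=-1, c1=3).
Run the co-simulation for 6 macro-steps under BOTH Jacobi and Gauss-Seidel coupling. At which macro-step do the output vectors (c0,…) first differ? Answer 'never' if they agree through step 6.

first divergence at macro-step: 1

[Jacobi] macro 1: S0 reads c1=3 → after 1×micro: 6; S1 reads c0=-1 → after 2×micro: 0 ⇒ (c0=6, c1=0)
[Jacobi] macro 2: S0 reads c1=0 → after 1×micro: 0; S1 reads c0=6 → after 2×micro: -1 ⇒ (c0=0, c1=-1)
[Jacobi] macro 3: S0 reads c1=-1 → after 1×micro: -2; S1 reads c0=0 → after 2×micro: -1 ⇒ (c0=-2, c1=-1)
[Jacobi] macro 4: S0 reads c1=-1 → after 1×micro: -2; S1 reads c0=-2 → after 2×micro: 3 ⇒ (c0=-2, c1=3)
[Jacobi] macro 5: S0 reads c1=3 → after 1×micro: 6; S1 reads c0=-2 → after 2×micro: 3 ⇒ (c0=6, c1=3)
[Jacobi] macro 6: S0 reads c1=3 → after 1×micro: 6; S1 reads c0=6 → after 2×micro: -1 ⇒ (c0=6, c1=-1)
[Gauss-Seidel] macro 1: S0 reads c1=3 → after 1×micro: 6; S1 reads c0=6 → after 2×micro: -1 ⇒ (c0=6, c1=-1)
[Gauss-Seidel] macro 2: S0 reads c1=-1 → after 1×micro: -2; S1 reads c0=-2 → after 2×micro: 3 ⇒ (c0=-2, c1=3)
[Gauss-Seidel] macro 3: S0 reads c1=3 → after 1×micro: 6; S1 reads c0=6 → after 2×micro: -1 ⇒ (c0=6, c1=-1)
[Gauss-Seidel] macro 4: S0 reads c1=-1 → after 1×micro: -2; S1 reads c0=-2 → after 2×micro: 3 ⇒ (c0=-2, c1=3)
[Gauss-Seidel] macro 5: S0 reads c1=3 → after 1×micro: 6; S1 reads c0=6 → after 2×micro: -1 ⇒ (c0=6, c1=-1)
[Gauss-Seidel] macro 6: S0 reads c1=-1 → after 1×micro: -2; S1 reads c0=-2 → after 2×micro: 3 ⇒ (c0=-2, c1=3)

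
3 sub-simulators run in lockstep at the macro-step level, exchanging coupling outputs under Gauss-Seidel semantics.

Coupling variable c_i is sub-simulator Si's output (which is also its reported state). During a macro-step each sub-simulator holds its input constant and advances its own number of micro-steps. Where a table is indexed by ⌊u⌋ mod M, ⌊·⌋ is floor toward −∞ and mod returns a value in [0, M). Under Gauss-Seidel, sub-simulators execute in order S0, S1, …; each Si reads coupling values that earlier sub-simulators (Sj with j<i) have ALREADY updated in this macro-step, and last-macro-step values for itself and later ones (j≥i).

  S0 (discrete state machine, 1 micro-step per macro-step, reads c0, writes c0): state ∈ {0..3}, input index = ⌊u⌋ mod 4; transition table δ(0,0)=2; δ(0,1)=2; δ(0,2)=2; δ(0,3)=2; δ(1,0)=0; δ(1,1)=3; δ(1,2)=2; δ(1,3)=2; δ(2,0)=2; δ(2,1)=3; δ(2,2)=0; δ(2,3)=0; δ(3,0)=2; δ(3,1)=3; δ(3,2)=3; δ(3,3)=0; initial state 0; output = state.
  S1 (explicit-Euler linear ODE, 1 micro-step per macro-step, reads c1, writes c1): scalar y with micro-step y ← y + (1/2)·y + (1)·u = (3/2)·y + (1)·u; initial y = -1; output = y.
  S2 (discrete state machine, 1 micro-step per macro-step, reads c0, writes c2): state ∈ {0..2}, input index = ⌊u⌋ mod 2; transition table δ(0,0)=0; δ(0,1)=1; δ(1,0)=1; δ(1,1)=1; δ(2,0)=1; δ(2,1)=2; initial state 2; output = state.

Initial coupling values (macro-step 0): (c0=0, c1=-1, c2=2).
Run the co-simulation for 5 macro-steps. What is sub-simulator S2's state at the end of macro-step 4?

macro 1: S0 reads c0=0 → after 1×micro: 2; S1 reads c1=-1 → after 1×micro: -5/2; S2 reads c0=2 → after 1×micro: 1 ⇒ (c0=2, c1=-5/2, c2=1)
macro 2: S0 reads c0=2 → after 1×micro: 0; S1 reads c1=-5/2 → after 1×micro: -25/4; S2 reads c0=0 → after 1×micro: 1 ⇒ (c0=0, c1=-25/4, c2=1)
macro 3: S0 reads c0=0 → after 1×micro: 2; S1 reads c1=-25/4 → after 1×micro: -125/8; S2 reads c0=2 → after 1×micro: 1 ⇒ (c0=2, c1=-125/8, c2=1)
macro 4: S0 reads c0=2 → after 1×micro: 0; S1 reads c1=-125/8 → after 1×micro: -625/16; S2 reads c0=0 → after 1×micro: 1 ⇒ (c0=0, c1=-625/16, c2=1)
macro 5: S0 reads c0=0 → after 1×micro: 2; S1 reads c1=-625/16 → after 1×micro: -3125/32; S2 reads c0=2 → after 1×micro: 1 ⇒ (c0=2, c1=-3125/32, c2=1)

S2 state at macro-step 4 = 1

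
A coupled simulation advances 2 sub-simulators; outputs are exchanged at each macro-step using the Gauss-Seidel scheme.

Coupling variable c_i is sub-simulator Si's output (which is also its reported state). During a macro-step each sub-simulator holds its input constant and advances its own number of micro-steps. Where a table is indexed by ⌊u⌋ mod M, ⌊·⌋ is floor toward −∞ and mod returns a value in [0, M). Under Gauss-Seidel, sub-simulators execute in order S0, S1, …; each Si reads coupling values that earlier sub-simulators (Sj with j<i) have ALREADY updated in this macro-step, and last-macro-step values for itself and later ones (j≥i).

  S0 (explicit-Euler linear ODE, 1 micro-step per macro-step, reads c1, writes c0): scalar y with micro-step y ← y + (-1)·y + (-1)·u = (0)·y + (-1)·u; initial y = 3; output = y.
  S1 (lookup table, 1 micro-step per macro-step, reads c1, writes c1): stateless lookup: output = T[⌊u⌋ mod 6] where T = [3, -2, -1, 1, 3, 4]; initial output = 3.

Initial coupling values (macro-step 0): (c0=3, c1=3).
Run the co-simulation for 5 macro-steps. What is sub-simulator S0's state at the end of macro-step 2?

macro 1: S0 reads c1=3 → after 1×micro: -3; S1 reads c1=3 → after 1×micro: 1 ⇒ (c0=-3, c1=1)
macro 2: S0 reads c1=1 → after 1×micro: -1; S1 reads c1=1 → after 1×micro: -2 ⇒ (c0=-1, c1=-2)
macro 3: S0 reads c1=-2 → after 1×micro: 2; S1 reads c1=-2 → after 1×micro: 3 ⇒ (c0=2, c1=3)
macro 4: S0 reads c1=3 → after 1×micro: -3; S1 reads c1=3 → after 1×micro: 1 ⇒ (c0=-3, c1=1)
macro 5: S0 reads c1=1 → after 1×micro: -1; S1 reads c1=1 → after 1×micro: -2 ⇒ (c0=-1, c1=-2)

S0 state at macro-step 2 = -1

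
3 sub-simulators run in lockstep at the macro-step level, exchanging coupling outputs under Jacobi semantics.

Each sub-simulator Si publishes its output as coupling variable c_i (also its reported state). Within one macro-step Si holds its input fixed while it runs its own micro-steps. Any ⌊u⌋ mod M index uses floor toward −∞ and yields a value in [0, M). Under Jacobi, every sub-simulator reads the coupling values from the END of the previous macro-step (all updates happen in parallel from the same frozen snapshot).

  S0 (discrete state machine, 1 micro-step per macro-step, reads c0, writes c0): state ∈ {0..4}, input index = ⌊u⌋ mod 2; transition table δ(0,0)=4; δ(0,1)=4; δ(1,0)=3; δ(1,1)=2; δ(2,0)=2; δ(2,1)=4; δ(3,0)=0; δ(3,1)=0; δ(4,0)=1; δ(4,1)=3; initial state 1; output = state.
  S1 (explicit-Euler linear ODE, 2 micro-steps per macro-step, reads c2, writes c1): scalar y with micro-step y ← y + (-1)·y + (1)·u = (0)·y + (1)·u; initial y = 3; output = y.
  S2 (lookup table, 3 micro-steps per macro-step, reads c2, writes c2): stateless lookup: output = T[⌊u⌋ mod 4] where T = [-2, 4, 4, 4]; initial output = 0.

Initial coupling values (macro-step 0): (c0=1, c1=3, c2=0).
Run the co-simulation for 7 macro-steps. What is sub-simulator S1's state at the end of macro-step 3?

S1 state at macro-step 3 = 4

macro 1: S0 reads c0=1 → after 1×micro: 2; S1 reads c2=0 → after 2×micro: 0; S2 reads c2=0 → after 3×micro: -2 ⇒ (c0=2, c1=0, c2=-2)
macro 2: S0 reads c0=2 → after 1×micro: 2; S1 reads c2=-2 → after 2×micro: -2; S2 reads c2=-2 → after 3×micro: 4 ⇒ (c0=2, c1=-2, c2=4)
macro 3: S0 reads c0=2 → after 1×micro: 2; S1 reads c2=4 → after 2×micro: 4; S2 reads c2=4 → after 3×micro: -2 ⇒ (c0=2, c1=4, c2=-2)
macro 4: S0 reads c0=2 → after 1×micro: 2; S1 reads c2=-2 → after 2×micro: -2; S2 reads c2=-2 → after 3×micro: 4 ⇒ (c0=2, c1=-2, c2=4)
macro 5: S0 reads c0=2 → after 1×micro: 2; S1 reads c2=4 → after 2×micro: 4; S2 reads c2=4 → after 3×micro: -2 ⇒ (c0=2, c1=4, c2=-2)
macro 6: S0 reads c0=2 → after 1×micro: 2; S1 reads c2=-2 → after 2×micro: -2; S2 reads c2=-2 → after 3×micro: 4 ⇒ (c0=2, c1=-2, c2=4)
macro 7: S0 reads c0=2 → after 1×micro: 2; S1 reads c2=4 → after 2×micro: 4; S2 reads c2=4 → after 3×micro: -2 ⇒ (c0=2, c1=4, c2=-2)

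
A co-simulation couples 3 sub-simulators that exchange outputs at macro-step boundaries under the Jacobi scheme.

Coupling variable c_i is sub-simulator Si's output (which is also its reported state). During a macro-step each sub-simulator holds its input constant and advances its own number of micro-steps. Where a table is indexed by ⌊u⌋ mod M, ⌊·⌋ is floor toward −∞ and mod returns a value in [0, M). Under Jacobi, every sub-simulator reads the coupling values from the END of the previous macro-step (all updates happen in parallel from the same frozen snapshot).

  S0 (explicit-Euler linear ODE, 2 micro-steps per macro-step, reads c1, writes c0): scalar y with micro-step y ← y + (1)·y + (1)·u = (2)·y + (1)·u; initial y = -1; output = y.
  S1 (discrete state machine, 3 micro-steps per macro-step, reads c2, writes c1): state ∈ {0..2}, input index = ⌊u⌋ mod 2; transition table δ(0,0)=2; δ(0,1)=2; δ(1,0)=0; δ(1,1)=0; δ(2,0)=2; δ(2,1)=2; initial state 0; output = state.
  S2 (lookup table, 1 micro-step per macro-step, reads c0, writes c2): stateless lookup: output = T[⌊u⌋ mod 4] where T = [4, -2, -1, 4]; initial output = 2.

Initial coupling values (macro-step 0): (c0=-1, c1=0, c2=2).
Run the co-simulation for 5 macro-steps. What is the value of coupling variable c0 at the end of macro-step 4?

c0 at macro-step 4 = -130

macro 1: S0 reads c1=0 → after 2×micro: -4; S1 reads c2=2 → after 3×micro: 2; S2 reads c0=-1 → after 1×micro: 4 ⇒ (c0=-4, c1=2, c2=4)
macro 2: S0 reads c1=2 → after 2×micro: -10; S1 reads c2=4 → after 3×micro: 2; S2 reads c0=-4 → after 1×micro: 4 ⇒ (c0=-10, c1=2, c2=4)
macro 3: S0 reads c1=2 → after 2×micro: -34; S1 reads c2=4 → after 3×micro: 2; S2 reads c0=-10 → after 1×micro: -1 ⇒ (c0=-34, c1=2, c2=-1)
macro 4: S0 reads c1=2 → after 2×micro: -130; S1 reads c2=-1 → after 3×micro: 2; S2 reads c0=-34 → after 1×micro: -1 ⇒ (c0=-130, c1=2, c2=-1)
macro 5: S0 reads c1=2 → after 2×micro: -514; S1 reads c2=-1 → after 3×micro: 2; S2 reads c0=-130 → after 1×micro: -1 ⇒ (c0=-514, c1=2, c2=-1)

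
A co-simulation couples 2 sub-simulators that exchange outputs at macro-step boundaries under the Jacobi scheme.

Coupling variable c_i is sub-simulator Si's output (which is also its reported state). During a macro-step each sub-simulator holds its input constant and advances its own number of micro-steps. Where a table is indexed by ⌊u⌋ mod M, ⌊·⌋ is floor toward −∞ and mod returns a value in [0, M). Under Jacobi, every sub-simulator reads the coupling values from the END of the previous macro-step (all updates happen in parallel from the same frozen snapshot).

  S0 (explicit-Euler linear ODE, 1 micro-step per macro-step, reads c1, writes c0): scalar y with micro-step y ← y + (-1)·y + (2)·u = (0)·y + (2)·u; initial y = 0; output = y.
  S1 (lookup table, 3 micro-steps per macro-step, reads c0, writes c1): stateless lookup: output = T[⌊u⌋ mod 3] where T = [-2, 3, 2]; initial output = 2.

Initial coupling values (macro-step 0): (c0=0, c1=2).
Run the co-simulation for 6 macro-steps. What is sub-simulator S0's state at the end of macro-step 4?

macro 1: S0 reads c1=2 → after 1×micro: 4; S1 reads c0=0 → after 3×micro: -2 ⇒ (c0=4, c1=-2)
macro 2: S0 reads c1=-2 → after 1×micro: -4; S1 reads c0=4 → after 3×micro: 3 ⇒ (c0=-4, c1=3)
macro 3: S0 reads c1=3 → after 1×micro: 6; S1 reads c0=-4 → after 3×micro: 2 ⇒ (c0=6, c1=2)
macro 4: S0 reads c1=2 → after 1×micro: 4; S1 reads c0=6 → after 3×micro: -2 ⇒ (c0=4, c1=-2)
macro 5: S0 reads c1=-2 → after 1×micro: -4; S1 reads c0=4 → after 3×micro: 3 ⇒ (c0=-4, c1=3)
macro 6: S0 reads c1=3 → after 1×micro: 6; S1 reads c0=-4 → after 3×micro: 2 ⇒ (c0=6, c1=2)

S0 state at macro-step 4 = 4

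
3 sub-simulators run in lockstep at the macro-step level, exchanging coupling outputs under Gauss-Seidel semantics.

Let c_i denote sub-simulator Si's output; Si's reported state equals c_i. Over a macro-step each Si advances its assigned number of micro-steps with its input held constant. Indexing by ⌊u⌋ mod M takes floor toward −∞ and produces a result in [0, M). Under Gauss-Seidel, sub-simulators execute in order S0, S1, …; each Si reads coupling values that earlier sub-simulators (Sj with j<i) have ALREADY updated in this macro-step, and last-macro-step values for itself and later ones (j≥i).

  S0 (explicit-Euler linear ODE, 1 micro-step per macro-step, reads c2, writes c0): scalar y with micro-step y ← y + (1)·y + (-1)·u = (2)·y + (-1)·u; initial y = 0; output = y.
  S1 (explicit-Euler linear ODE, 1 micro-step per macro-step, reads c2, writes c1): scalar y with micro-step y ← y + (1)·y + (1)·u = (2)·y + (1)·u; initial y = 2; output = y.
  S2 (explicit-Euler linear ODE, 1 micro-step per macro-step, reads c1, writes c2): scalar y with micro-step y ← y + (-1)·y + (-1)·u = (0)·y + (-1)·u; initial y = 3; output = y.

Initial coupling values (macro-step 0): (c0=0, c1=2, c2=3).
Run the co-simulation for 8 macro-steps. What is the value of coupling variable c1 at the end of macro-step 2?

macro 1: S0 reads c2=3 → after 1×micro: -3; S1 reads c2=3 → after 1×micro: 7; S2 reads c1=7 → after 1×micro: -7 ⇒ (c0=-3, c1=7, c2=-7)
macro 2: S0 reads c2=-7 → after 1×micro: 1; S1 reads c2=-7 → after 1×micro: 7; S2 reads c1=7 → after 1×micro: -7 ⇒ (c0=1, c1=7, c2=-7)
macro 3: S0 reads c2=-7 → after 1×micro: 9; S1 reads c2=-7 → after 1×micro: 7; S2 reads c1=7 → after 1×micro: -7 ⇒ (c0=9, c1=7, c2=-7)
macro 4: S0 reads c2=-7 → after 1×micro: 25; S1 reads c2=-7 → after 1×micro: 7; S2 reads c1=7 → after 1×micro: -7 ⇒ (c0=25, c1=7, c2=-7)
macro 5: S0 reads c2=-7 → after 1×micro: 57; S1 reads c2=-7 → after 1×micro: 7; S2 reads c1=7 → after 1×micro: -7 ⇒ (c0=57, c1=7, c2=-7)
macro 6: S0 reads c2=-7 → after 1×micro: 121; S1 reads c2=-7 → after 1×micro: 7; S2 reads c1=7 → after 1×micro: -7 ⇒ (c0=121, c1=7, c2=-7)
macro 7: S0 reads c2=-7 → after 1×micro: 249; S1 reads c2=-7 → after 1×micro: 7; S2 reads c1=7 → after 1×micro: -7 ⇒ (c0=249, c1=7, c2=-7)
macro 8: S0 reads c2=-7 → after 1×micro: 505; S1 reads c2=-7 → after 1×micro: 7; S2 reads c1=7 → after 1×micro: -7 ⇒ (c0=505, c1=7, c2=-7)

c1 at macro-step 2 = 7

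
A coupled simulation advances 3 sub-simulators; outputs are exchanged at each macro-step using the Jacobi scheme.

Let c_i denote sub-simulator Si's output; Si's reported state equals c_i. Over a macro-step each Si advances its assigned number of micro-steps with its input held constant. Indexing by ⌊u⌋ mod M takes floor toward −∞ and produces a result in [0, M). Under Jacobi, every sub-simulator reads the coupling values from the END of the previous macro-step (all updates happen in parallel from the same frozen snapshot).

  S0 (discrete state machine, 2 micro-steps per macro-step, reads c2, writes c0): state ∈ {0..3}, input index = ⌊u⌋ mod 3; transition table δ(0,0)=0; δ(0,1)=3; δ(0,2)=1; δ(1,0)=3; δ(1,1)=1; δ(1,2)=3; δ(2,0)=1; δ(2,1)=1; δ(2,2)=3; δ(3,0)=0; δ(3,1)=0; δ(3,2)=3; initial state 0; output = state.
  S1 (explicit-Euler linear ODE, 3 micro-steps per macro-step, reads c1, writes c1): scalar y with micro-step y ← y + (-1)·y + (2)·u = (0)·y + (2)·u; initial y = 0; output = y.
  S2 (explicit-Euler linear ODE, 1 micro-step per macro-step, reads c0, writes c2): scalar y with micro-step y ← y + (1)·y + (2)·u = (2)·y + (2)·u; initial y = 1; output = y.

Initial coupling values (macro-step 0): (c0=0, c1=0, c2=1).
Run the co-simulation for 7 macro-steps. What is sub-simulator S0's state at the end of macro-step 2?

macro 1: S0 reads c2=1 → after 2×micro: 0; S1 reads c1=0 → after 3×micro: 0; S2 reads c0=0 → after 1×micro: 2 ⇒ (c0=0, c1=0, c2=2)
macro 2: S0 reads c2=2 → after 2×micro: 3; S1 reads c1=0 → after 3×micro: 0; S2 reads c0=0 → after 1×micro: 4 ⇒ (c0=3, c1=0, c2=4)
macro 3: S0 reads c2=4 → after 2×micro: 3; S1 reads c1=0 → after 3×micro: 0; S2 reads c0=3 → after 1×micro: 14 ⇒ (c0=3, c1=0, c2=14)
macro 4: S0 reads c2=14 → after 2×micro: 3; S1 reads c1=0 → after 3×micro: 0; S2 reads c0=3 → after 1×micro: 34 ⇒ (c0=3, c1=0, c2=34)
macro 5: S0 reads c2=34 → after 2×micro: 3; S1 reads c1=0 → after 3×micro: 0; S2 reads c0=3 → after 1×micro: 74 ⇒ (c0=3, c1=0, c2=74)
macro 6: S0 reads c2=74 → after 2×micro: 3; S1 reads c1=0 → after 3×micro: 0; S2 reads c0=3 → after 1×micro: 154 ⇒ (c0=3, c1=0, c2=154)
macro 7: S0 reads c2=154 → after 2×micro: 3; S1 reads c1=0 → after 3×micro: 0; S2 reads c0=3 → after 1×micro: 314 ⇒ (c0=3, c1=0, c2=314)

S0 state at macro-step 2 = 3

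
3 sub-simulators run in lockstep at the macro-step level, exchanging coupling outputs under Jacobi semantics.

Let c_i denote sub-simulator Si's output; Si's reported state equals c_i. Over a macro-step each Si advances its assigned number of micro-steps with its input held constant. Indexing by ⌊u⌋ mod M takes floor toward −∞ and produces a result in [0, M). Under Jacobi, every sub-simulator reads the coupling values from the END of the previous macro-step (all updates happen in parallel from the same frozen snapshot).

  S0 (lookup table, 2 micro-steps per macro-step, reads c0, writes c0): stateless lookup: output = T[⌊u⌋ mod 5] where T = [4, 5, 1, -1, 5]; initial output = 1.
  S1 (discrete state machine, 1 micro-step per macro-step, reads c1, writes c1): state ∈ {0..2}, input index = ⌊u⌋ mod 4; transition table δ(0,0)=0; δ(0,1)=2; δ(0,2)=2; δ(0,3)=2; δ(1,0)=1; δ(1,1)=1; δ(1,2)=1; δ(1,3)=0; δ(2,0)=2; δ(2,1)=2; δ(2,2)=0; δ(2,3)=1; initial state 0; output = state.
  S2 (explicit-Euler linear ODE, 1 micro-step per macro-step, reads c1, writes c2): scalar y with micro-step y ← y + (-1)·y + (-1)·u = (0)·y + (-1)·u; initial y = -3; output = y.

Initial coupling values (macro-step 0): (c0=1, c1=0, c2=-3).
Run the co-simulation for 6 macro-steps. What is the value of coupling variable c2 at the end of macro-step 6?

macro 1: S0 reads c0=1 → after 2×micro: 5; S1 reads c1=0 → after 1×micro: 0; S2 reads c1=0 → after 1×micro: 0 ⇒ (c0=5, c1=0, c2=0)
macro 2: S0 reads c0=5 → after 2×micro: 4; S1 reads c1=0 → after 1×micro: 0; S2 reads c1=0 → after 1×micro: 0 ⇒ (c0=4, c1=0, c2=0)
macro 3: S0 reads c0=4 → after 2×micro: 5; S1 reads c1=0 → after 1×micro: 0; S2 reads c1=0 → after 1×micro: 0 ⇒ (c0=5, c1=0, c2=0)
macro 4: S0 reads c0=5 → after 2×micro: 4; S1 reads c1=0 → after 1×micro: 0; S2 reads c1=0 → after 1×micro: 0 ⇒ (c0=4, c1=0, c2=0)
macro 5: S0 reads c0=4 → after 2×micro: 5; S1 reads c1=0 → after 1×micro: 0; S2 reads c1=0 → after 1×micro: 0 ⇒ (c0=5, c1=0, c2=0)
macro 6: S0 reads c0=5 → after 2×micro: 4; S1 reads c1=0 → after 1×micro: 0; S2 reads c1=0 → after 1×micro: 0 ⇒ (c0=4, c1=0, c2=0)

c2 at macro-step 6 = 0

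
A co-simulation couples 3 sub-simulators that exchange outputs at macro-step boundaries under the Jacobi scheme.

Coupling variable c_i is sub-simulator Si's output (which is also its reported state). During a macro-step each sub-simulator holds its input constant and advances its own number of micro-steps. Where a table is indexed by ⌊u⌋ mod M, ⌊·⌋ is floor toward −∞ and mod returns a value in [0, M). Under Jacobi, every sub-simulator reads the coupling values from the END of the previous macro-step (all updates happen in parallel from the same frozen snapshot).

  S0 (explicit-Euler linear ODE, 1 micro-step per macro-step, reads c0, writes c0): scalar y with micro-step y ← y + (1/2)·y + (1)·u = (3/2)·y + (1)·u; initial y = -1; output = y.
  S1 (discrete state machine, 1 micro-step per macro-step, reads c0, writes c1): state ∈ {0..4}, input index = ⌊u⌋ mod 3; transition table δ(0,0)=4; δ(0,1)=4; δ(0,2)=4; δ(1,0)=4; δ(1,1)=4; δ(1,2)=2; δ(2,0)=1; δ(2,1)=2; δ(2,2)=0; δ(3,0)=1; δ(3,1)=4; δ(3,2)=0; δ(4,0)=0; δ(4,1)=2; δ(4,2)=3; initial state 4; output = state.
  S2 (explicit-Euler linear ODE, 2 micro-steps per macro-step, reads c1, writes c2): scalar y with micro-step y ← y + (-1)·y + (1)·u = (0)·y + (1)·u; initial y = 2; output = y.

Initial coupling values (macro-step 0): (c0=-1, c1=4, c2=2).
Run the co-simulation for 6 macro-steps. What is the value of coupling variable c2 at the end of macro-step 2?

macro 1: S0 reads c0=-1 → after 1×micro: -5/2; S1 reads c0=-1 → after 1×micro: 3; S2 reads c1=4 → after 2×micro: 4 ⇒ (c0=-5/2, c1=3, c2=4)
macro 2: S0 reads c0=-5/2 → after 1×micro: -25/4; S1 reads c0=-5/2 → after 1×micro: 1; S2 reads c1=3 → after 2×micro: 3 ⇒ (c0=-25/4, c1=1, c2=3)
macro 3: S0 reads c0=-25/4 → after 1×micro: -125/8; S1 reads c0=-25/4 → after 1×micro: 2; S2 reads c1=1 → after 2×micro: 1 ⇒ (c0=-125/8, c1=2, c2=1)
macro 4: S0 reads c0=-125/8 → after 1×micro: -625/16; S1 reads c0=-125/8 → after 1×micro: 0; S2 reads c1=2 → after 2×micro: 2 ⇒ (c0=-625/16, c1=0, c2=2)
macro 5: S0 reads c0=-625/16 → after 1×micro: -3125/32; S1 reads c0=-625/16 → after 1×micro: 4; S2 reads c1=0 → after 2×micro: 0 ⇒ (c0=-3125/32, c1=4, c2=0)
macro 6: S0 reads c0=-3125/32 → after 1×micro: -15625/64; S1 reads c0=-3125/32 → after 1×micro: 2; S2 reads c1=4 → after 2×micro: 4 ⇒ (c0=-15625/64, c1=2, c2=4)

c2 at macro-step 2 = 3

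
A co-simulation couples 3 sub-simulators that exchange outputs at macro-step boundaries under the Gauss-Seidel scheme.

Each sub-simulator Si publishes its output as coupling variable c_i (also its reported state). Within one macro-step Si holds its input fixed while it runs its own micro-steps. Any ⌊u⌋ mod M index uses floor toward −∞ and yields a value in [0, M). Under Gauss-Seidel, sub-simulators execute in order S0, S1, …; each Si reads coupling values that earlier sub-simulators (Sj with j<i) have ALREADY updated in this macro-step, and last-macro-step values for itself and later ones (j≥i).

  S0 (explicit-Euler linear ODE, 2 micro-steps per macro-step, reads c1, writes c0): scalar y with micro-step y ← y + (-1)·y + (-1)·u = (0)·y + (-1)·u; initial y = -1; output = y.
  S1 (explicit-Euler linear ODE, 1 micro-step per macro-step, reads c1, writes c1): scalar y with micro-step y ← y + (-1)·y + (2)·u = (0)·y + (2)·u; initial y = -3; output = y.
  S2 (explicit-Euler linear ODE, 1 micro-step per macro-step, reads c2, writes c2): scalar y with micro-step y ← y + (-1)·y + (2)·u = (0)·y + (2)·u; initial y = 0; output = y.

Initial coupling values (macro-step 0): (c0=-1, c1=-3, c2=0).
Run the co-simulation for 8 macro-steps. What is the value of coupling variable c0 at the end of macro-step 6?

macro 1: S0 reads c1=-3 → after 2×micro: 3; S1 reads c1=-3 → after 1×micro: -6; S2 reads c2=0 → after 1×micro: 0 ⇒ (c0=3, c1=-6, c2=0)
macro 2: S0 reads c1=-6 → after 2×micro: 6; S1 reads c1=-6 → after 1×micro: -12; S2 reads c2=0 → after 1×micro: 0 ⇒ (c0=6, c1=-12, c2=0)
macro 3: S0 reads c1=-12 → after 2×micro: 12; S1 reads c1=-12 → after 1×micro: -24; S2 reads c2=0 → after 1×micro: 0 ⇒ (c0=12, c1=-24, c2=0)
macro 4: S0 reads c1=-24 → after 2×micro: 24; S1 reads c1=-24 → after 1×micro: -48; S2 reads c2=0 → after 1×micro: 0 ⇒ (c0=24, c1=-48, c2=0)
macro 5: S0 reads c1=-48 → after 2×micro: 48; S1 reads c1=-48 → after 1×micro: -96; S2 reads c2=0 → after 1×micro: 0 ⇒ (c0=48, c1=-96, c2=0)
macro 6: S0 reads c1=-96 → after 2×micro: 96; S1 reads c1=-96 → after 1×micro: -192; S2 reads c2=0 → after 1×micro: 0 ⇒ (c0=96, c1=-192, c2=0)
macro 7: S0 reads c1=-192 → after 2×micro: 192; S1 reads c1=-192 → after 1×micro: -384; S2 reads c2=0 → after 1×micro: 0 ⇒ (c0=192, c1=-384, c2=0)
macro 8: S0 reads c1=-384 → after 2×micro: 384; S1 reads c1=-384 → after 1×micro: -768; S2 reads c2=0 → after 1×micro: 0 ⇒ (c0=384, c1=-768, c2=0)

c0 at macro-step 6 = 96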